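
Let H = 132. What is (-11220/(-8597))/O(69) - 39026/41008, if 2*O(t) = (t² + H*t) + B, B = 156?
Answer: -838602273/881364440 ≈ -0.95148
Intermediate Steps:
O(t) = 78 + t²/2 + 66*t (O(t) = ((t² + 132*t) + 156)/2 = (156 + t² + 132*t)/2 = 78 + t²/2 + 66*t)
(-11220/(-8597))/O(69) - 39026/41008 = (-11220/(-8597))/(78 + (½)*69² + 66*69) - 39026/41008 = (-11220*(-1/8597))/(78 + (½)*4761 + 4554) - 39026*1/41008 = 11220/(8597*(78 + 4761/2 + 4554)) - 19513/20504 = 11220/(8597*(14025/2)) - 19513/20504 = (11220/8597)*(2/14025) - 19513/20504 = 8/42985 - 19513/20504 = -838602273/881364440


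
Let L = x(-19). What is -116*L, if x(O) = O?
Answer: 2204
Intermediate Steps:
L = -19
-116*L = -116*(-19) = 2204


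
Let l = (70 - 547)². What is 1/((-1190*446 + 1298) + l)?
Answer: -1/301913 ≈ -3.3122e-6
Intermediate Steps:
l = 227529 (l = (-477)² = 227529)
1/((-1190*446 + 1298) + l) = 1/((-1190*446 + 1298) + 227529) = 1/((-530740 + 1298) + 227529) = 1/(-529442 + 227529) = 1/(-301913) = -1/301913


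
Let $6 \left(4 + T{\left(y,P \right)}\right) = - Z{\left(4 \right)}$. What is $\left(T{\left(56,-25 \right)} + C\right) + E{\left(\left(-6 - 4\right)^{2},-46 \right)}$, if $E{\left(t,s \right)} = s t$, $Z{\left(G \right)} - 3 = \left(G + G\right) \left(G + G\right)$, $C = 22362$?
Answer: $\frac{106481}{6} \approx 17747.0$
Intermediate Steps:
$Z{\left(G \right)} = 3 + 4 G^{2}$ ($Z{\left(G \right)} = 3 + \left(G + G\right) \left(G + G\right) = 3 + 2 G 2 G = 3 + 4 G^{2}$)
$T{\left(y,P \right)} = - \frac{91}{6}$ ($T{\left(y,P \right)} = -4 + \frac{\left(-1\right) \left(3 + 4 \cdot 4^{2}\right)}{6} = -4 + \frac{\left(-1\right) \left(3 + 4 \cdot 16\right)}{6} = -4 + \frac{\left(-1\right) \left(3 + 64\right)}{6} = -4 + \frac{\left(-1\right) 67}{6} = -4 + \frac{1}{6} \left(-67\right) = -4 - \frac{67}{6} = - \frac{91}{6}$)
$\left(T{\left(56,-25 \right)} + C\right) + E{\left(\left(-6 - 4\right)^{2},-46 \right)} = \left(- \frac{91}{6} + 22362\right) - 46 \left(-6 - 4\right)^{2} = \frac{134081}{6} - 46 \left(-10\right)^{2} = \frac{134081}{6} - 4600 = \frac{106481}{6}$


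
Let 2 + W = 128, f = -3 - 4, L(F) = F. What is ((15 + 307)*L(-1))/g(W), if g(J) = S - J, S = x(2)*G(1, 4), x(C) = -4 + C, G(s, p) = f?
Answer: 23/8 ≈ 2.8750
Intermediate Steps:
f = -7
G(s, p) = -7
W = 126 (W = -2 + 128 = 126)
S = 14 (S = (-4 + 2)*(-7) = -2*(-7) = 14)
g(J) = 14 - J
((15 + 307)*L(-1))/g(W) = ((15 + 307)*(-1))/(14 - 1*126) = (322*(-1))/(14 - 126) = -322/(-112) = -322*(-1/112) = 23/8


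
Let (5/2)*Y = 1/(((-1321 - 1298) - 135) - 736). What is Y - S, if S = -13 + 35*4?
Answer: -1108076/8725 ≈ -127.00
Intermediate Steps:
Y = -1/8725 (Y = 2/(5*(((-1321 - 1298) - 135) - 736)) = 2/(5*((-2619 - 135) - 736)) = 2/(5*(-2754 - 736)) = (⅖)/(-3490) = (⅖)*(-1/3490) = -1/8725 ≈ -0.00011461)
S = 127 (S = -13 + 140 = 127)
Y - S = -1/8725 - 1*127 = -1/8725 - 127 = -1108076/8725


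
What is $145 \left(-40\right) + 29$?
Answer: $-5771$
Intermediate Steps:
$145 \left(-40\right) + 29 = -5800 + 29 = -5771$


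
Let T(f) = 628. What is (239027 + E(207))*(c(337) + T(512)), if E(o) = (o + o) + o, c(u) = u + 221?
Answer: 284222528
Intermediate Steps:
c(u) = 221 + u
E(o) = 3*o (E(o) = 2*o + o = 3*o)
(239027 + E(207))*(c(337) + T(512)) = (239027 + 3*207)*((221 + 337) + 628) = (239027 + 621)*(558 + 628) = 239648*1186 = 284222528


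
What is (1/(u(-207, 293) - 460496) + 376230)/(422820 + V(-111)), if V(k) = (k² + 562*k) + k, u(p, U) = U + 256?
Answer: 173045859809/171398329656 ≈ 1.0096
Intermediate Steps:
u(p, U) = 256 + U
V(k) = k² + 563*k
(1/(u(-207, 293) - 460496) + 376230)/(422820 + V(-111)) = (1/((256 + 293) - 460496) + 376230)/(422820 - 111*(563 - 111)) = (1/(549 - 460496) + 376230)/(422820 - 111*452) = (1/(-459947) + 376230)/(422820 - 50172) = (-1/459947 + 376230)/372648 = (173045859809/459947)*(1/372648) = 173045859809/171398329656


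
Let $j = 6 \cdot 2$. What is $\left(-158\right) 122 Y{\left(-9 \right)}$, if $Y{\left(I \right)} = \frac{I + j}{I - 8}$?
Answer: $\frac{57828}{17} \approx 3401.6$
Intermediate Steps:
$j = 12$
$Y{\left(I \right)} = \frac{12 + I}{-8 + I}$ ($Y{\left(I \right)} = \frac{I + 12}{I - 8} = \frac{12 + I}{-8 + I}$)
$\left(-158\right) 122 Y{\left(-9 \right)} = \left(-158\right) 122 \frac{12 - 9}{-8 - 9} = - 19276 \frac{1}{-17} \cdot 3 = - 19276 \left(\left(- \frac{1}{17}\right) 3\right) = \left(-19276\right) \left(- \frac{3}{17}\right) = \frac{57828}{17}$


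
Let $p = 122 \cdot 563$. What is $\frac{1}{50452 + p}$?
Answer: $\frac{1}{119138} \approx 8.3936 \cdot 10^{-6}$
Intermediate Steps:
$p = 68686$
$\frac{1}{50452 + p} = \frac{1}{50452 + 68686} = \frac{1}{119138}$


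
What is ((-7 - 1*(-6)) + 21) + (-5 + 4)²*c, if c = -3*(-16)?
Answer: 68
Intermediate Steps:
c = 48
((-7 - 1*(-6)) + 21) + (-5 + 4)²*c = ((-7 - 1*(-6)) + 21) + (-5 + 4)²*48 = ((-7 + 6) + 21) + (-1)²*48 = (-1 + 21) + 1*48 = 20 + 48 = 68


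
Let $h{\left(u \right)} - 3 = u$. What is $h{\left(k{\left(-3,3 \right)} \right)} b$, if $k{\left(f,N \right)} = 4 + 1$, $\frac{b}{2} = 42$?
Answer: $672$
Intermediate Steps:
$b = 84$ ($b = 2 \cdot 42 = 84$)
$k{\left(f,N \right)} = 5$
$h{\left(u \right)} = 3 + u$
$h{\left(k{\left(-3,3 \right)} \right)} b = \left(3 + 5\right) 84 = 8 \cdot 84 = 672$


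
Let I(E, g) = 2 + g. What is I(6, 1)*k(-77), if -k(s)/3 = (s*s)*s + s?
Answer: 4109490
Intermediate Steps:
k(s) = -3*s - 3*s³ (k(s) = -3*((s*s)*s + s) = -3*(s²*s + s) = -3*(s³ + s) = -3*(s + s³) = -3*s - 3*s³)
I(6, 1)*k(-77) = (2 + 1)*(-3*(-77)*(1 + (-77)²)) = 3*(-3*(-77)*(1 + 5929)) = 3*(-3*(-77)*5930) = 3*1369830 = 4109490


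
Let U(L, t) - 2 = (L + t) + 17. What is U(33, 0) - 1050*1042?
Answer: -1094048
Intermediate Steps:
U(L, t) = 19 + L + t (U(L, t) = 2 + ((L + t) + 17) = 2 + (17 + L + t) = 19 + L + t)
U(33, 0) - 1050*1042 = (19 + 33 + 0) - 1050*1042 = 52 - 1094100 = -1094048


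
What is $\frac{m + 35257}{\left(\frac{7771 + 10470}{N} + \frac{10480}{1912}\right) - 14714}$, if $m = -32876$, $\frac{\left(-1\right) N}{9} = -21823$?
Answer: $- \frac{111767171013}{690432238153} \approx -0.16188$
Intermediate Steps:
$N = 196407$ ($N = \left(-9\right) \left(-21823\right) = 196407$)
$\frac{m + 35257}{\left(\frac{7771 + 10470}{N} + \frac{10480}{1912}\right) - 14714} = \frac{-32876 + 35257}{\left(\frac{7771 + 10470}{196407} + \frac{10480}{1912}\right) - 14714} = \frac{2381}{\left(18241 \cdot \frac{1}{196407} + 10480 \cdot \frac{1}{1912}\right) - 14714} = \frac{2381}{\left(\frac{18241}{196407} + \frac{1310}{239}\right) - 14714} = \frac{2381}{\frac{261652769}{46941273} - 14714} = \frac{2381}{- \frac{690432238153}{46941273}} = 2381 \left(- \frac{46941273}{690432238153}\right) = - \frac{111767171013}{690432238153}$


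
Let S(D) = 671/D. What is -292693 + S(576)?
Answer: -168590497/576 ≈ -2.9269e+5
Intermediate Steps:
-292693 + S(576) = -292693 + 671/576 = -168590497/576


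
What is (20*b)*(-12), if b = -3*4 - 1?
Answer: 3120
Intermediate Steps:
b = -13 (b = -12 - 1 = -13)
(20*b)*(-12) = (20*(-13))*(-12) = -260*(-12) = 3120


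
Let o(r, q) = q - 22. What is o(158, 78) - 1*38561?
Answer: -38505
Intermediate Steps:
o(r, q) = -22 + q
o(158, 78) - 1*38561 = (-22 + 78) - 1*38561 = 56 - 38561 = -38505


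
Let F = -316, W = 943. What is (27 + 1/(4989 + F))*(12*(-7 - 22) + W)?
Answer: 75072340/4673 ≈ 16065.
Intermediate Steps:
(27 + 1/(4989 + F))*(12*(-7 - 22) + W) = (27 + 1/(4989 - 316))*(12*(-7 - 22) + 943) = (27 + 1/4673)*(12*(-29) + 943) = (27 + 1/4673)*(-348 + 943) = (126172/4673)*595 = 75072340/4673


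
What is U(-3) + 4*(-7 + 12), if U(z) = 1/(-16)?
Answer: 319/16 ≈ 19.938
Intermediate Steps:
U(z) = -1/16
U(-3) + 4*(-7 + 12) = -1/16 + 4*(-7 + 12) = -1/16 + 4*5 = -1/16 + 20 = 319/16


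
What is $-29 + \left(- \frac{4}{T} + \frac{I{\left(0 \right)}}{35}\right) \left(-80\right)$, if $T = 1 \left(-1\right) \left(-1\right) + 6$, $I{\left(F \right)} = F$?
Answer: $\frac{117}{7} \approx 16.714$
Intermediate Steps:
$T = 7$ ($T = \left(-1\right) \left(-1\right) + 6 = 1 + 6 = 7$)
$-29 + \left(- \frac{4}{T} + \frac{I{\left(0 \right)}}{35}\right) \left(-80\right) = -29 + \left(- \frac{4}{7} + \frac{0}{35}\right) \left(-80\right) = -29 + \left(\left(-4\right) \frac{1}{7} + 0 \cdot \frac{1}{35}\right) \left(-80\right) = -29 + \left(- \frac{4}{7} + 0\right) \left(-80\right) = -29 - - \frac{320}{7} = -29 + \frac{320}{7} = \frac{117}{7}$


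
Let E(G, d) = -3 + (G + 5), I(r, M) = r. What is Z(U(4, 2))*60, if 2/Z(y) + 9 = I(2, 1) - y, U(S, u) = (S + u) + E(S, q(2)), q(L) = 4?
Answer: -120/19 ≈ -6.3158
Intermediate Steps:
E(G, d) = 2 + G (E(G, d) = -3 + (5 + G) = 2 + G)
U(S, u) = 2 + u + 2*S (U(S, u) = (S + u) + (2 + S) = 2 + u + 2*S)
Z(y) = 2/(-7 - y) (Z(y) = 2/(-9 + (2 - y)) = 2/(-7 - y))
Z(U(4, 2))*60 = -2/(7 + (2 + 2 + 2*4))*60 = -2/(7 + (2 + 2 + 8))*60 = -2/(7 + 12)*60 = -2/19*60 = -120/19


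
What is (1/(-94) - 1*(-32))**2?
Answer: 9042049/8836 ≈ 1023.3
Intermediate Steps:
(1/(-94) - 1*(-32))**2 = (-1/94 + 32)**2 = (3007/94)**2 = 9042049/8836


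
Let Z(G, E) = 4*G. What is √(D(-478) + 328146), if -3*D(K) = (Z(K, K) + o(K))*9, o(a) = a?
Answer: 2*√83829 ≈ 579.06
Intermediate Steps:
D(K) = -15*K (D(K) = -(4*K + K)*9/3 = -5*K*9/3 = -15*K)
√(D(-478) + 328146) = √(-15*(-478) + 328146) = √(7170 + 328146) = √335316 = 2*√83829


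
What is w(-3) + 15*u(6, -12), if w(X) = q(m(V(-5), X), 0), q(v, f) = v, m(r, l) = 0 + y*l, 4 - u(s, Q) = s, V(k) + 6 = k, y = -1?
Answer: -27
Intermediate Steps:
V(k) = -6 + k
u(s, Q) = 4 - s
m(r, l) = -l (m(r, l) = 0 - l = -l)
w(X) = -X
w(-3) + 15*u(6, -12) = -1*(-3) + 15*(4 - 1*6) = 3 + 15*(4 - 6) = 3 + 15*(-2) = 3 - 30 = -27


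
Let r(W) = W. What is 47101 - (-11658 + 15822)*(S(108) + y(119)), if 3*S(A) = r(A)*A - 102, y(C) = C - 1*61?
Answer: -16242467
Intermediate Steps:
y(C) = -61 + C (y(C) = C - 61 = -61 + C)
S(A) = -34 + A²/3 (S(A) = (A*A - 102)/3 = (A² - 102)/3 = (-102 + A²)/3 = -34 + A²/3)
47101 - (-11658 + 15822)*(S(108) + y(119)) = 47101 - (-11658 + 15822)*((-34 + (⅓)*108²) + (-61 + 119)) = 47101 - 4164*((-34 + (⅓)*11664) + 58) = 47101 - 4164*((-34 + 3888) + 58) = 47101 - 4164*(3854 + 58) = 47101 - 4164*3912 = 47101 - 1*16289568 = 47101 - 16289568 = -16242467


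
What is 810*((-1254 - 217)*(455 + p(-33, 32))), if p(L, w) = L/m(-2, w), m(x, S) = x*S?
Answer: -17368045515/32 ≈ -5.4275e+8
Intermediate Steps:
m(x, S) = S*x
p(L, w) = -L/(2*w) (p(L, w) = L/((w*(-2))) = L/((-2*w)) = L*(-1/(2*w)) = -L/(2*w))
810*((-1254 - 217)*(455 + p(-33, 32))) = 810*((-1254 - 217)*(455 - ½*(-33)/32)) = 810*(-1471*(455 - ½*(-33)*1/32)) = 810*(-1471*(455 + 33/64)) = 810*(-1471*29153/64) = 810*(-42884063/64) = -17368045515/32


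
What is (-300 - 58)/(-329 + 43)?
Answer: 179/143 ≈ 1.2517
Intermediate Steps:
(-300 - 58)/(-329 + 43) = -358/(-286) = -358*(-1/286) = 179/143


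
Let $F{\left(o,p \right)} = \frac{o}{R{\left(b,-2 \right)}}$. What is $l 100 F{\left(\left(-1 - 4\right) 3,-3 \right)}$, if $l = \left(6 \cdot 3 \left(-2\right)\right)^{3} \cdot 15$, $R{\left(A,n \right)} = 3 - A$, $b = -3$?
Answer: $174960000$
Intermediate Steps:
$l = -699840$ ($l = \left(18 \left(-2\right)\right)^{3} \cdot 15 = \left(-36\right)^{3} \cdot 15 = \left(-46656\right) 15 = -699840$)
$F{\left(o,p \right)} = \frac{o}{6}$ ($F{\left(o,p \right)} = \frac{o}{3 - -3} = \frac{o}{3 + 3} = \frac{o}{6}$)
$l 100 F{\left(\left(-1 - 4\right) 3,-3 \right)} = \left(-699840\right) 100 \frac{\left(-1 - 4\right) 3}{6} = - 69984000 \frac{\left(-5\right) 3}{6} = - 69984000 \cdot \frac{1}{6} \left(-15\right) = \left(-69984000\right) \left(- \frac{5}{2}\right) = 174960000$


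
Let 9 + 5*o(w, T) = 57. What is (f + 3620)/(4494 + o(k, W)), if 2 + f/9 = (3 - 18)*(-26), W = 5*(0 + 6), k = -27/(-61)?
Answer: 17780/11259 ≈ 1.5792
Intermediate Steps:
k = 27/61 (k = -27*(-1/61) = 27/61 ≈ 0.44262)
W = 30 (W = 5*6 = 30)
o(w, T) = 48/5 (o(w, T) = -9/5 + (⅕)*57 = -9/5 + 57/5 = 48/5)
f = 3492 (f = -18 + 9*((3 - 18)*(-26)) = -18 + 9*(-15*(-26)) = -18 + 9*390 = -18 + 3510 = 3492)
(f + 3620)/(4494 + o(k, W)) = (3492 + 3620)/(4494 + 48/5) = 7112/(22518/5) = 7112*(5/22518) = 17780/11259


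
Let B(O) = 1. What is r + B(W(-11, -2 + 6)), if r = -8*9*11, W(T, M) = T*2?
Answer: -791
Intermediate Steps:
W(T, M) = 2*T
r = -792 (r = -72*11 = -792)
r + B(W(-11, -2 + 6)) = -792 + 1 = -791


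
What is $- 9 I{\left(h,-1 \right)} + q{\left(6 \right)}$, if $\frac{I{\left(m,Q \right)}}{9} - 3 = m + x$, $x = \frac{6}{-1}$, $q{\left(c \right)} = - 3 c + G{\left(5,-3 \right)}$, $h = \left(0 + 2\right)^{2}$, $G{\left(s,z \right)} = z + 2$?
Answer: $-100$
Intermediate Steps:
$G{\left(s,z \right)} = 2 + z$
$h = 4$ ($h = 2^{2} = 4$)
$q{\left(c \right)} = -1 - 3 c$ ($q{\left(c \right)} = - 3 c + \left(2 - 3\right) = - 3 c - 1 = -1 - 3 c$)
$x = -6$ ($x = 6 \left(-1\right) = -6$)
$I{\left(m,Q \right)} = -27 + 9 m$ ($I{\left(m,Q \right)} = 27 + 9 \left(m - 6\right) = 27 + 9 \left(-6 + m\right) = 27 + \left(-54 + 9 m\right) = -27 + 9 m$)
$- 9 I{\left(h,-1 \right)} + q{\left(6 \right)} = - 9 \left(-27 + 9 \cdot 4\right) - 19 = - 9 \left(-27 + 36\right) - 19 = \left(-9\right) 9 - 19 = -81 - 19 = -100$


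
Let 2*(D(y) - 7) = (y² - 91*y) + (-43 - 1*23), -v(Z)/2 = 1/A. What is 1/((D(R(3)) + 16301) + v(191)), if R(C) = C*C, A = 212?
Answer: 106/1686035 ≈ 6.2869e-5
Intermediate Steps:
v(Z) = -1/106 (v(Z) = -2/212 = -2*1/212 = -1/106)
R(C) = C²
D(y) = -26 + y²/2 - 91*y/2 (D(y) = 7 + ((y² - 91*y) + (-43 - 1*23))/2 = 7 + ((y² - 91*y) + (-43 - 23))/2 = 7 + ((y² - 91*y) - 66)/2 = 7 + (-66 + y² - 91*y)/2 = 7 + (-33 + y²/2 - 91*y/2) = -26 + y²/2 - 91*y/2)
1/((D(R(3)) + 16301) + v(191)) = 1/(((-26 + (3²)²/2 - 91/2*3²) + 16301) - 1/106) = 1/(((-26 + (½)*9² - 91/2*9) + 16301) - 1/106) = 1/(((-26 + (½)*81 - 819/2) + 16301) - 1/106) = 1/(((-26 + 81/2 - 819/2) + 16301) - 1/106) = 1/((-395 + 16301) - 1/106) = 1/(15906 - 1/106) = 1/(1686035/106) = 106/1686035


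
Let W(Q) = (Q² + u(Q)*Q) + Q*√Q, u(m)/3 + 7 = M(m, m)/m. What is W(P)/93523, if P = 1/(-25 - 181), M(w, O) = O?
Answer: 3709/3968742028 - I*√206/3968742028 ≈ 9.3455e-7 - 3.6164e-9*I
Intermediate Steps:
u(m) = -18 (u(m) = -21 + 3*(m/m) = -21 + 3*1 = -21 + 3 = -18)
P = -1/206 (P = 1/(-206) = -1/206 ≈ -0.0048544)
W(Q) = Q² + Q^(3/2) - 18*Q (W(Q) = (Q² - 18*Q) + Q*√Q = (Q² - 18*Q) + Q^(3/2) = Q² + Q^(3/2) - 18*Q)
W(P)/93523 = ((-1/206)² + (-1/206)^(3/2) - 18*(-1/206))/93523 = (1/42436 - I*√206/42436 + 9/103)*(1/93523) = (3709/42436 - I*√206/42436)*(1/93523) = 3709/3968742028 - I*√206/3968742028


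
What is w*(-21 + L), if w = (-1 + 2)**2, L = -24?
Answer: -45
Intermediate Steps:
w = 1 (w = 1**2 = 1)
w*(-21 + L) = 1*(-21 - 24) = 1*(-45) = -45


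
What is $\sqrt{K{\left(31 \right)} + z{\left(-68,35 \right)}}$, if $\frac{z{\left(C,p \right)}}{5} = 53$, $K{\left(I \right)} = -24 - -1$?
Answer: $11 \sqrt{2} \approx 15.556$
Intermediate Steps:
$K{\left(I \right)} = -23$ ($K{\left(I \right)} = -24 + 1 = -23$)
$z{\left(C,p \right)} = 265$ ($z{\left(C,p \right)} = 5 \cdot 53 = 265$)
$\sqrt{K{\left(31 \right)} + z{\left(-68,35 \right)}} = \sqrt{-23 + 265} = \sqrt{242} = 11 \sqrt{2}$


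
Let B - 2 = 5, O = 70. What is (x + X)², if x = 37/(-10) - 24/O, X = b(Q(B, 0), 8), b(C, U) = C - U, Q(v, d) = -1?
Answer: 833569/4900 ≈ 170.12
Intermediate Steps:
B = 7 (B = 2 + 5 = 7)
X = -9 (X = -1 - 1*8 = -1 - 8 = -9)
x = -283/70 (x = 37/(-10) - 24/70 = 37*(-⅒) - 24*1/70 = -37/10 - 12/35 = -283/70 ≈ -4.0429)
(x + X)² = (-283/70 - 9)² = (-913/70)² = 833569/4900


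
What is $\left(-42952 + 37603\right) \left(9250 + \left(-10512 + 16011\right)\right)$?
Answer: $-78892401$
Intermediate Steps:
$\left(-42952 + 37603\right) \left(9250 + \left(-10512 + 16011\right)\right) = - 5349 \left(9250 + 5499\right) = \left(-5349\right) 14749 = -78892401$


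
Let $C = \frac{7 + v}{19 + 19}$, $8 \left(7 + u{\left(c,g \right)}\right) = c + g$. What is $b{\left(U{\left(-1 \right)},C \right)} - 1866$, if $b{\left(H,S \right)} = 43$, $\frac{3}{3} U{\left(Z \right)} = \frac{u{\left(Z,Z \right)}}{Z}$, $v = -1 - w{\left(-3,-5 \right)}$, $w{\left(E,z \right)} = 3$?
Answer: $-1823$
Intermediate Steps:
$u{\left(c,g \right)} = -7 + \frac{c}{8} + \frac{g}{8}$ ($u{\left(c,g \right)} = -7 + \frac{c + g}{8} = -7 + \left(\frac{c}{8} + \frac{g}{8}\right) = -7 + \frac{c}{8} + \frac{g}{8}$)
$v = -4$ ($v = -1 - 3 = -4$)
$C = \frac{3}{38}$ ($C = \frac{7 - 4}{19 + 19} = \frac{3}{38} \approx 0.078947$)
$U{\left(Z \right)} = \frac{-7 + \frac{Z}{4}}{Z}$ ($U{\left(Z \right)} = \frac{-7 + \frac{Z}{8} + \frac{Z}{8}}{Z} = \frac{-7 + \frac{Z}{4}}{Z}$)
$b{\left(U{\left(-1 \right)},C \right)} - 1866 = 43 - 1866 = -1823$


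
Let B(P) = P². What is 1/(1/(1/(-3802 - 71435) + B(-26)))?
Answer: 50860211/75237 ≈ 676.00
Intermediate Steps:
1/(1/(1/(-3802 - 71435) + B(-26))) = 1/(1/(1/(-3802 - 71435) + (-26)²)) = 1/(1/(1/(-75237) + 676)) = 1/(1/(-1/75237 + 676)) = 1/(1/(50860211/75237)) = 1/(75237/50860211) = 50860211/75237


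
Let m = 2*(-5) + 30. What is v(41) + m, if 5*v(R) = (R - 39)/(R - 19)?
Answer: 1101/55 ≈ 20.018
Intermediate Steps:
v(R) = (-39 + R)/(5*(-19 + R)) (v(R) = ((R - 39)/(R - 19))/5 = ((-39 + R)/(-19 + R))/5 = (-39 + R)/(5*(-19 + R)))
m = 20 (m = -10 + 30 = 20)
v(41) + m = (-39 + 41)/(5*(-19 + 41)) + 20 = (⅕)*2/22 + 20 = (⅕)*(1/22)*2 + 20 = 1/55 + 20 = 1101/55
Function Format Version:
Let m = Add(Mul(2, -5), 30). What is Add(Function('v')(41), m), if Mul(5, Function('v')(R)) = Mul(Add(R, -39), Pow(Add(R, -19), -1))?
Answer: Rational(1101, 55) ≈ 20.018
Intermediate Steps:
Function('v')(R) = Mul(Rational(1, 5), Pow(Add(-19, R), -1), Add(-39, R)) (Function('v')(R) = Mul(Rational(1, 5), Mul(Add(R, -39), Pow(Add(R, -19), -1))) = Mul(Rational(1, 5), Mul(Add(-39, R), Pow(Add(-19, R), -1))) = Mul(Rational(1, 5), Mul(Pow(Add(-19, R), -1), Add(-39, R))) = Mul(Rational(1, 5), Pow(Add(-19, R), -1), Add(-39, R)))
m = 20 (m = Add(-10, 30) = 20)
Add(Function('v')(41), m) = Add(Mul(Rational(1, 5), Pow(Add(-19, 41), -1), Add(-39, 41)), 20) = Add(Mul(Rational(1, 5), Pow(22, -1), 2), 20) = Add(Mul(Rational(1, 5), Rational(1, 22), 2), 20) = Add(Rational(1, 55), 20) = Rational(1101, 55)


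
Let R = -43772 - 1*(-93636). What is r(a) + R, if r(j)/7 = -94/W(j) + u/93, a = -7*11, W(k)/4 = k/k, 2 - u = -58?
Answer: 3081649/62 ≈ 49704.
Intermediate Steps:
u = 60 (u = 2 - 1*(-58) = 2 + 58 = 60)
R = 49864 (R = -43772 + 93636 = 49864)
W(k) = 4 (W(k) = 4*(k/k) = 4*1 = 4)
a = -77
r(j) = -9919/62 (r(j) = 7*(-94/4 + 60/93) = 7*(-94*¼ + 60*(1/93)) = 7*(-47/2 + 20/31) = 7*(-1417/62) = -9919/62)
r(a) + R = -9919/62 + 49864 = 3081649/62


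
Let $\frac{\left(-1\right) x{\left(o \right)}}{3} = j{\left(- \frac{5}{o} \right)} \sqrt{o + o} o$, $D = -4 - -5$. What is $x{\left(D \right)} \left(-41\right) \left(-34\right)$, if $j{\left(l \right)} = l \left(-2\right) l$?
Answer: $209100 \sqrt{2} \approx 2.9571 \cdot 10^{5}$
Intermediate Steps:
$j{\left(l \right)} = - 2 l^{2}$ ($j{\left(l \right)} = - 2 l l = - 2 l^{2}$)
$D = 1$ ($D = -4 + 5 = 1$)
$x{\left(o \right)} = \frac{150 \sqrt{2}}{\sqrt{o}}$ ($x{\left(o \right)} = - 3 - 2 \left(- \frac{5}{o}\right)^{2} \sqrt{o + o} o = - 3 - 2 \frac{25}{o^{2}} \sqrt{2 o} o = - 3 - \frac{50}{o^{2}} \sqrt{2} \sqrt{o} o = - 3 - \frac{50 \sqrt{2}}{o^{\frac{3}{2}}} o = - 3 \left(- \frac{50 \sqrt{2}}{\sqrt{o}}\right) = \frac{150 \sqrt{2}}{\sqrt{o}}$)
$x{\left(D \right)} \left(-41\right) \left(-34\right) = 150 \sqrt{2} \frac{1}{\sqrt{1}} \left(-41\right) \left(-34\right) = 150 \sqrt{2} \cdot 1 \left(-41\right) \left(-34\right) = 150 \sqrt{2} \left(-41\right) \left(-34\right) = - 6150 \sqrt{2} \left(-34\right) = 209100 \sqrt{2}$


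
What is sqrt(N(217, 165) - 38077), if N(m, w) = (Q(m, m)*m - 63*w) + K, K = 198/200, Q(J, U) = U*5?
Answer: sqrt(18697399)/10 ≈ 432.40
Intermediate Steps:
Q(J, U) = 5*U
K = 99/100 (K = 198*(1/200) = 99/100 ≈ 0.99000)
N(m, w) = 99/100 - 63*w + 5*m**2 (N(m, w) = ((5*m)*m - 63*w) + 99/100 = (5*m**2 - 63*w) + 99/100 = (-63*w + 5*m**2) + 99/100 = 99/100 - 63*w + 5*m**2)
sqrt(N(217, 165) - 38077) = sqrt((99/100 - 63*165 + 5*217**2) - 38077) = sqrt((99/100 - 10395 + 5*47089) - 38077) = sqrt((99/100 - 10395 + 235445) - 38077) = sqrt(22505099/100 - 38077) = sqrt(18697399/100) = sqrt(18697399)/10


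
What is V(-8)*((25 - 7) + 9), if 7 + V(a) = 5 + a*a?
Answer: 1674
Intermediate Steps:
V(a) = -2 + a² (V(a) = -7 + (5 + a*a) = -7 + (5 + a²) = -2 + a²)
V(-8)*((25 - 7) + 9) = (-2 + (-8)²)*((25 - 7) + 9) = (-2 + 64)*(18 + 9) = 62*27 = 1674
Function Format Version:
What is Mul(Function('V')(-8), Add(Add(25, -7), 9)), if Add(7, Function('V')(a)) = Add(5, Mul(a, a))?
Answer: 1674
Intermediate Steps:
Function('V')(a) = Add(-2, Pow(a, 2)) (Function('V')(a) = Add(-7, Add(5, Mul(a, a))) = Add(-7, Add(5, Pow(a, 2))) = Add(-2, Pow(a, 2)))
Mul(Function('V')(-8), Add(Add(25, -7), 9)) = Mul(Add(-2, Pow(-8, 2)), Add(Add(25, -7), 9)) = Mul(Add(-2, 64), Add(18, 9)) = Mul(62, 27) = 1674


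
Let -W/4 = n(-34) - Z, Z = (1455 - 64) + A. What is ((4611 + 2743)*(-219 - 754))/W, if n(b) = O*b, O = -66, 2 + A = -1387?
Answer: 3577721/4484 ≈ 797.89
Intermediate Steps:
A = -1389 (A = -2 - 1387 = -1389)
n(b) = -66*b
Z = 2 (Z = (1455 - 64) - 1389 = 1391 - 1389 = 2)
W = -8968 (W = -4*(-66*(-34) - 1*2) = -4*(2244 - 2) = -4*2242 = -8968)
((4611 + 2743)*(-219 - 754))/W = ((4611 + 2743)*(-219 - 754))/(-8968) = (7354*(-973))*(-1/8968) = -7155442*(-1/8968) = 3577721/4484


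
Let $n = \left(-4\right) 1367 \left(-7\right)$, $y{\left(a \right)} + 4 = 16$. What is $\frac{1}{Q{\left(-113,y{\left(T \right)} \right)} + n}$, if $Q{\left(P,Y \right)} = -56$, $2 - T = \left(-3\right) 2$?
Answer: $\frac{1}{38220} \approx 2.6164 \cdot 10^{-5}$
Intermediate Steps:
$T = 8$ ($T = 2 - \left(-3\right) 2 = 2 - -6 = 2 + 6 = 8$)
$y{\left(a \right)} = 12$ ($y{\left(a \right)} = -4 + 16 = 12$)
$n = 38276$ ($n = \left(-5468\right) \left(-7\right) = 38276$)
$\frac{1}{Q{\left(-113,y{\left(T \right)} \right)} + n} = \frac{1}{-56 + 38276} = \frac{1}{38220}$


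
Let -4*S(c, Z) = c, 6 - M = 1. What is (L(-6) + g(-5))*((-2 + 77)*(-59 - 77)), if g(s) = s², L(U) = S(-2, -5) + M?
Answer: -311100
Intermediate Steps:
M = 5 (M = 6 - 1*1 = 6 - 1 = 5)
S(c, Z) = -c/4
L(U) = 11/2 (L(U) = -¼*(-2) + 5 = ½ + 5 = 11/2)
(L(-6) + g(-5))*((-2 + 77)*(-59 - 77)) = (11/2 + (-5)²)*((-2 + 77)*(-59 - 77)) = (11/2 + 25)*(75*(-136)) = (61/2)*(-10200) = -311100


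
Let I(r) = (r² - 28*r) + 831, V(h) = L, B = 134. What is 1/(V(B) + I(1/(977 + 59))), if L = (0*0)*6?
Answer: 1073296/891879969 ≈ 0.0012034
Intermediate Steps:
L = 0 (L = 0*6 = 0)
V(h) = 0
I(r) = 831 + r² - 28*r
1/(V(B) + I(1/(977 + 59))) = 1/(0 + (831 + (1/(977 + 59))² - 28/(977 + 59))) = 1/(0 + (831 + (1/1036)² - 28/1036)) = 1/(0 + (831 + (1/1036)² - 28*1/1036)) = 1/(0 + (831 + 1/1073296 - 1/37)) = 1/(0 + 891879969/1073296) = 1/(891879969/1073296) = 1073296/891879969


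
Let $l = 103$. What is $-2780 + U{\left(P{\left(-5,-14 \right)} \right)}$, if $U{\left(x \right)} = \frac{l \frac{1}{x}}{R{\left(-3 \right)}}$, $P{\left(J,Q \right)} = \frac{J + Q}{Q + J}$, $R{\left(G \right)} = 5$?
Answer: $- \frac{13797}{5} \approx -2759.4$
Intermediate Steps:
$P{\left(J,Q \right)} = 1$ ($P{\left(J,Q \right)} = \frac{J + Q}{J + Q} = 1$)
$U{\left(x \right)} = \frac{103}{5 x}$ ($U{\left(x \right)} = \frac{103 \frac{1}{x}}{5} = \frac{103}{x} \frac{1}{5} = \frac{103}{5 x}$)
$-2780 + U{\left(P{\left(-5,-14 \right)} \right)} = -2780 + \frac{103}{5 \cdot 1} = -2780 + \frac{103}{5} \cdot 1 = -2780 + \frac{103}{5} = - \frac{13797}{5}$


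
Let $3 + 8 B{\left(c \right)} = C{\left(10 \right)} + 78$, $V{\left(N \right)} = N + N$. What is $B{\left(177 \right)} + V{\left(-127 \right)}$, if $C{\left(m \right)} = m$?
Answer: $- \frac{1947}{8} \approx -243.38$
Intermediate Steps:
$V{\left(N \right)} = 2 N$
$B{\left(c \right)} = \frac{85}{8}$ ($B{\left(c \right)} = - \frac{3}{8} + \frac{10 + 78}{8} = - \frac{3}{8} + \frac{1}{8} \cdot 88 = - \frac{3}{8} + 11 = \frac{85}{8}$)
$B{\left(177 \right)} + V{\left(-127 \right)} = \frac{85}{8} + 2 \left(-127\right) = \frac{85}{8} - 254 = - \frac{1947}{8}$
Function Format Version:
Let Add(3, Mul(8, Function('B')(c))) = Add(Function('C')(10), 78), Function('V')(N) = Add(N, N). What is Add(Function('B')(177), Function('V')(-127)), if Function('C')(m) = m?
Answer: Rational(-1947, 8) ≈ -243.38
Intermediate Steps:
Function('V')(N) = Mul(2, N)
Function('B')(c) = Rational(85, 8) (Function('B')(c) = Add(Rational(-3, 8), Mul(Rational(1, 8), Add(10, 78))) = Add(Rational(-3, 8), Mul(Rational(1, 8), 88)) = Add(Rational(-3, 8), 11) = Rational(85, 8))
Add(Function('B')(177), Function('V')(-127)) = Add(Rational(85, 8), Mul(2, -127)) = Add(Rational(85, 8), -254) = Rational(-1947, 8)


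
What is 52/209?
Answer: 52/209 ≈ 0.24880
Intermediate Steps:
52/209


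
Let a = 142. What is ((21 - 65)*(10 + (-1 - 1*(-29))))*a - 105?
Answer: -237529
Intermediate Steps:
((21 - 65)*(10 + (-1 - 1*(-29))))*a - 105 = ((21 - 65)*(10 + (-1 - 1*(-29))))*142 - 105 = -44*(10 + (-1 + 29))*142 - 105 = -44*(10 + 28)*142 - 105 = -44*38*142 - 105 = -1672*142 - 105 = -237424 - 105 = -237529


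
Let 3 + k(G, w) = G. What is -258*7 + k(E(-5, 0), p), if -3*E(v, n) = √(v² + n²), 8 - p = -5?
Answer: -5432/3 ≈ -1810.7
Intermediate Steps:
p = 13 (p = 8 - 1*(-5) = 8 + 5 = 13)
E(v, n) = -√(n² + v²)/3 (E(v, n) = -√(v² + n²)/3 = -√(n² + v²)/3)
k(G, w) = -3 + G
-258*7 + k(E(-5, 0), p) = -258*7 + (-3 - √(0² + (-5)²)/3) = -43*42 + (-3 - √(0 + 25)/3) = -1806 + (-3 - √25/3) = -1806 + (-3 - ⅓*5) = -1806 + (-3 - 5/3) = -1806 - 14/3 = -5432/3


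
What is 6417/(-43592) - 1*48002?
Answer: -2092509601/43592 ≈ -48002.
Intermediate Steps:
6417/(-43592) - 1*48002 = 6417*(-1/43592) - 48002 = -6417/43592 - 48002 = -2092509601/43592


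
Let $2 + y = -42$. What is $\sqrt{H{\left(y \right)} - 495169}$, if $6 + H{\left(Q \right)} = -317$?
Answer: $2 i \sqrt{123873} \approx 703.91 i$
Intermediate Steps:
$y = -44$ ($y = -2 - 42 = -44$)
$H{\left(Q \right)} = -323$ ($H{\left(Q \right)} = -6 - 317 = -323$)
$\sqrt{H{\left(y \right)} - 495169} = \sqrt{-323 - 495169} = \sqrt{-495492} = 2 i \sqrt{123873}$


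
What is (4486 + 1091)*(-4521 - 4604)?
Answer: -50890125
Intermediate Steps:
(4486 + 1091)*(-4521 - 4604) = 5577*(-9125) = -50890125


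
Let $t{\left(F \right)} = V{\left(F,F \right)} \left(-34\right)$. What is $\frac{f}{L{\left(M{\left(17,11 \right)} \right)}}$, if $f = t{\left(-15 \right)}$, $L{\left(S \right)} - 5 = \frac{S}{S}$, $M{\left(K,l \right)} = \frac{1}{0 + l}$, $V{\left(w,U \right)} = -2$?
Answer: $\frac{34}{3} \approx 11.333$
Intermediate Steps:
$M{\left(K,l \right)} = \frac{1}{l}$
$L{\left(S \right)} = 6$ ($L{\left(S \right)} = 5 + \frac{S}{S} = 5 + 1 = 6$)
$t{\left(F \right)} = 68$ ($t{\left(F \right)} = \left(-2\right) \left(-34\right) = 68$)
$f = 68$
$\frac{f}{L{\left(M{\left(17,11 \right)} \right)}} = \frac{68}{6} = 68 \cdot \frac{1}{6} = \frac{34}{3}$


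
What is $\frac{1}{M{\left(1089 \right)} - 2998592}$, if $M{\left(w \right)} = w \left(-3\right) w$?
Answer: $- \frac{1}{6556355} \approx -1.5252 \cdot 10^{-7}$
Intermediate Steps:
$M{\left(w \right)} = - 3 w^{2}$ ($M{\left(w \right)} = - 3 w w = - 3 w^{2}$)
$\frac{1}{M{\left(1089 \right)} - 2998592} = \frac{1}{- 3 \cdot 1089^{2} - 2998592} = \frac{1}{\left(-3\right) 1185921 - 2998592} = \frac{1}{-3557763 - 2998592} = \frac{1}{-6556355} = - \frac{1}{6556355}$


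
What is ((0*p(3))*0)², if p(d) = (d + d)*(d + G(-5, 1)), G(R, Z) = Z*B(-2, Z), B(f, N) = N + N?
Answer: 0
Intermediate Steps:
B(f, N) = 2*N
G(R, Z) = 2*Z² (G(R, Z) = Z*(2*Z) = 2*Z²)
p(d) = 2*d*(2 + d) (p(d) = (d + d)*(d + 2*1²) = (2*d)*(d + 2*1) = (2*d)*(d + 2) = (2*d)*(2 + d) = 2*d*(2 + d))
((0*p(3))*0)² = ((0*(2*3*(2 + 3)))*0)² = ((0*(2*3*5))*0)² = ((0*30)*0)² = (0*0)² = 0² = 0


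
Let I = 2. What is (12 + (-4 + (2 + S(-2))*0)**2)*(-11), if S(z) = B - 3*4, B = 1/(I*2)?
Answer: -308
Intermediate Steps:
B = 1/4 (B = 1/(2*2) = (1/2)*(1/2) = 1/4 ≈ 0.25000)
S(z) = -47/4 (S(z) = 1/4 - 3*4 = 1/4 - 12 = -47/4)
(12 + (-4 + (2 + S(-2))*0)**2)*(-11) = (12 + (-4 + (2 - 47/4)*0)**2)*(-11) = (12 + (-4 - 39/4*0)**2)*(-11) = (12 + (-4 + 0)**2)*(-11) = (12 + (-4)**2)*(-11) = (12 + 16)*(-11) = 28*(-11) = -308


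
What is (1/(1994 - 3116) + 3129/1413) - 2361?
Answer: -138503223/58718 ≈ -2358.8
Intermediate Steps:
(1/(1994 - 3116) + 3129/1413) - 2361 = (1/(-1122) + 3129*(1/1413)) - 2361 = (-1/1122 + 1043/471) - 2361 = 129975/58718 - 2361 = -138503223/58718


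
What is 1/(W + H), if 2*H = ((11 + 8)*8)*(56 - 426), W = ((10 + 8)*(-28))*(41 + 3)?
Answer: -1/50296 ≈ -1.9882e-5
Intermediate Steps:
W = -22176 (W = (18*(-28))*44 = -504*44 = -22176)
H = -28120 (H = (((11 + 8)*8)*(56 - 426))/2 = ((19*8)*(-370))/2 = (152*(-370))/2 = (1/2)*(-56240) = -28120)
1/(W + H) = 1/(-22176 - 28120) = 1/(-50296) = -1/50296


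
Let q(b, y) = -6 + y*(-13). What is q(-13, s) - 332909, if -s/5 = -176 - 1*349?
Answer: -367040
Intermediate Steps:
s = 2625 (s = -5*(-176 - 1*349) = -5*(-176 - 349) = -5*(-525) = 2625)
q(b, y) = -6 - 13*y
q(-13, s) - 332909 = (-6 - 13*2625) - 332909 = (-6 - 34125) - 332909 = -34131 - 332909 = -367040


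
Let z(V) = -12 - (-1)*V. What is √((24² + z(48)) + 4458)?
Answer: 13*√30 ≈ 71.204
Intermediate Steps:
z(V) = -12 + V
√((24² + z(48)) + 4458) = √((24² + (-12 + 48)) + 4458) = √((576 + 36) + 4458) = √(612 + 4458) = √5070 = 13*√30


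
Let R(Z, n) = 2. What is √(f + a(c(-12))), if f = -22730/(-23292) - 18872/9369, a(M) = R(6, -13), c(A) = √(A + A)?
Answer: √15703374951726/4041162 ≈ 0.98060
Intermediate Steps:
c(A) = √2*√A (c(A) = √(2*A) = √2*√A)
a(M) = 2
f = -12589403/12123486 (f = -22730*(-1/23292) - 18872*1/9369 = 11365/11646 - 18872/9369 = -12589403/12123486 ≈ -1.0384)
√(f + a(c(-12))) = √(-12589403/12123486 + 2) = √(11657569/12123486) = √15703374951726/4041162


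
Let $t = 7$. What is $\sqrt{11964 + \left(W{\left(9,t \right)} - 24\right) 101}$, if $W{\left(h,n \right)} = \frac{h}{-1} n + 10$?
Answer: $\sqrt{4187} \approx 64.707$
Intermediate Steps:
$W{\left(h,n \right)} = 10 - h n$ ($W{\left(h,n \right)} = h \left(-1\right) n + 10 = - h n + 10 = 10 - h n$)
$\sqrt{11964 + \left(W{\left(9,t \right)} - 24\right) 101} = \sqrt{11964 + \left(\left(10 - 9 \cdot 7\right) - 24\right) 101} = \sqrt{11964 + \left(\left(10 - 63\right) - 24\right) 101} = \sqrt{11964 + \left(-53 - 24\right) 101} = \sqrt{11964 - 7777} = \sqrt{4187}$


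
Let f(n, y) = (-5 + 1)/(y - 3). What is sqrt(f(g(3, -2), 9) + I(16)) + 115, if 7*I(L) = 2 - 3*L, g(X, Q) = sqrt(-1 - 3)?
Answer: 115 + 2*I*sqrt(798)/21 ≈ 115.0 + 2.6904*I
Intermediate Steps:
g(X, Q) = 2*I (g(X, Q) = sqrt(-4) = 2*I)
I(L) = 2/7 - 3*L/7 (I(L) = (2 - 3*L)/7 = 2/7 - 3*L/7)
f(n, y) = -4/(-3 + y)
sqrt(f(g(3, -2), 9) + I(16)) + 115 = sqrt(-4/(-3 + 9) + (2/7 - 3/7*16)) + 115 = sqrt(-4/6 + (2/7 - 48/7)) + 115 = sqrt(-4*1/6 - 46/7) + 115 = sqrt(-2/3 - 46/7) + 115 = sqrt(-152/21) + 115 = 2*I*sqrt(798)/21 + 115 = 115 + 2*I*sqrt(798)/21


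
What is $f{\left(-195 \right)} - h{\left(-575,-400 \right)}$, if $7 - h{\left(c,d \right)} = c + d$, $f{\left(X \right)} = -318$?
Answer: $-1300$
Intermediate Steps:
$h{\left(c,d \right)} = 7 - c - d$ ($h{\left(c,d \right)} = 7 - \left(c + d\right) = 7 - c - d$)
$f{\left(-195 \right)} - h{\left(-575,-400 \right)} = -318 - \left(7 - -575 - -400\right) = -318 - \left(7 + 575 + 400\right) = -318 - 982 = -1300$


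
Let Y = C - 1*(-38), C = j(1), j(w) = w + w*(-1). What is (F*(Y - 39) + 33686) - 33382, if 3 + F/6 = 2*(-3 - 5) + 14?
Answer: 334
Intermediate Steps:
j(w) = 0 (j(w) = w - w = 0)
C = 0
F = -30 (F = -18 + 6*(2*(-3 - 5) + 14) = -18 + 6*(2*(-8) + 14) = -18 + 6*(-16 + 14) = -18 + 6*(-2) = -18 - 12 = -30)
Y = 38 (Y = 0 - 1*(-38) = 0 + 38 = 38)
(F*(Y - 39) + 33686) - 33382 = (-30*(38 - 39) + 33686) - 33382 = (-30*(-1) + 33686) - 33382 = (30 + 33686) - 33382 = 33716 - 33382 = 334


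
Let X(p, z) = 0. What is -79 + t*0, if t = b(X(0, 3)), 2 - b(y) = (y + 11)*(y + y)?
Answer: -79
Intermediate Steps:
b(y) = 2 - 2*y*(11 + y) (b(y) = 2 - (y + 11)*(y + y) = 2 - (11 + y)*2*y = 2 - 2*y*(11 + y))
t = 2 (t = 2 - 22*0 - 2*0**2 = 2 + 0 - 2*0 = 2 + 0 + 0 = 2)
-79 + t*0 = -79 + 2*0 = -79 + 0 = -79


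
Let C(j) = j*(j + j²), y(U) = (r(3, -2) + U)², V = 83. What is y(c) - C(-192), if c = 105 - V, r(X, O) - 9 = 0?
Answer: 7041985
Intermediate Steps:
r(X, O) = 9 (r(X, O) = 9 + 0 = 9)
c = 22 (c = 105 - 1*83 = 105 - 83 = 22)
y(U) = (9 + U)²
y(c) - C(-192) = (9 + 22)² - (-192)²*(1 - 192) = 31² - 36864*(-191) = 961 - 1*(-7041024) = 961 + 7041024 = 7041985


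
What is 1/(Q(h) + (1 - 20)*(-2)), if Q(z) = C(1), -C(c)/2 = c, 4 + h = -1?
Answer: 1/36 ≈ 0.027778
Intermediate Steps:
h = -5 (h = -4 - 1 = -5)
C(c) = -2*c
Q(z) = -2 (Q(z) = -2*1 = -2)
1/(Q(h) + (1 - 20)*(-2)) = 1/(-2 + (1 - 20)*(-2)) = 1/(-2 - 19*(-2)) = 1/(-2 + 38) = 1/36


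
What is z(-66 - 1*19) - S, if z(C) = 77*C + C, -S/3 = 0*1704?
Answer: -6630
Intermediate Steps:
S = 0 (S = -0*1704 = -3*0 = 0)
z(C) = 78*C
z(-66 - 1*19) - S = 78*(-66 - 1*19) - 1*0 = 78*(-66 - 19) + 0 = 78*(-85) + 0 = -6630 + 0 = -6630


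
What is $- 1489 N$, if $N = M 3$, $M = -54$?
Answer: $241218$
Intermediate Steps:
$N = -162$ ($N = \left(-54\right) 3 = -162$)
$- 1489 N = \left(-1489\right) \left(-162\right) = 241218$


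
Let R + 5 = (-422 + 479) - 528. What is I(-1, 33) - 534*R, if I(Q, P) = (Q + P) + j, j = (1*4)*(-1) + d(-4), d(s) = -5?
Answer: 254207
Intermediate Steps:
R = -476 (R = -5 + ((-422 + 479) - 528) = -5 + (57 - 528) = -5 - 471 = -476)
j = -9 (j = (1*4)*(-1) - 5 = 4*(-1) - 5 = -4 - 5 = -9)
I(Q, P) = -9 + P + Q (I(Q, P) = (Q + P) - 9 = (P + Q) - 9 = -9 + P + Q)
I(-1, 33) - 534*R = (-9 + 33 - 1) - 534*(-476) = 23 + 254184 = 254207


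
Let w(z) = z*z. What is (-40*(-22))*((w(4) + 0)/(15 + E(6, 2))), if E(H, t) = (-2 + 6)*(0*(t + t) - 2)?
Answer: 14080/7 ≈ 2011.4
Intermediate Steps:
w(z) = z²
E(H, t) = -8 (E(H, t) = 4*(0*(2*t) - 2) = 4*(0 - 2) = 4*(-2) = -8)
(-40*(-22))*((w(4) + 0)/(15 + E(6, 2))) = (-40*(-22))*((4² + 0)/(15 - 8)) = 880*((16 + 0)/7) = 880*(16*(⅐)) = 880*(16/7) = 14080/7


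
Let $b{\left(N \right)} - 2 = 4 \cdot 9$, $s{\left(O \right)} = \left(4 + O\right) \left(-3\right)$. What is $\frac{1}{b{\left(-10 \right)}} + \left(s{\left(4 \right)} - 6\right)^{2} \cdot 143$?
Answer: $\frac{4890601}{38} \approx 1.287 \cdot 10^{5}$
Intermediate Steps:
$s{\left(O \right)} = -12 - 3 O$
$b{\left(N \right)} = 38$ ($b{\left(N \right)} = 2 + 4 \cdot 9 = 2 + 36 = 38$)
$\frac{1}{b{\left(-10 \right)}} + \left(s{\left(4 \right)} - 6\right)^{2} \cdot 143 = \frac{1}{38} + \left(\left(-12 - 12\right) - 6\right)^{2} \cdot 143 = \frac{1}{38} + \left(-24 - 6\right)^{2} \cdot 143 = \frac{1}{38} + \left(-30\right)^{2} \cdot 143 = \frac{1}{38} + 900 \cdot 143 = \frac{1}{38} + 128700 = \frac{4890601}{38}$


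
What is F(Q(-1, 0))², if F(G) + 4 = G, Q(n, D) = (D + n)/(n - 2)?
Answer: 121/9 ≈ 13.444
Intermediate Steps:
Q(n, D) = (D + n)/(-2 + n)
F(G) = -4 + G
F(Q(-1, 0))² = (-4 + (0 - 1)/(-2 - 1))² = (-4 - 1/(-3))² = (-4 - ⅓*(-1))² = (-4 + ⅓)² = (-11/3)² = 121/9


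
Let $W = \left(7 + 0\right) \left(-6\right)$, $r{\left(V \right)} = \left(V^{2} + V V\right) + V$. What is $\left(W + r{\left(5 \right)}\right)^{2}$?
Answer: $169$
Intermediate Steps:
$r{\left(V \right)} = V + 2 V^{2}$ ($r{\left(V \right)} = \left(V^{2} + V^{2}\right) + V = 2 V^{2} + V = V + 2 V^{2}$)
$W = -42$ ($W = 7 \left(-6\right) = -42$)
$\left(W + r{\left(5 \right)}\right)^{2} = \left(-42 + 5 \left(1 + 2 \cdot 5\right)\right)^{2} = \left(-42 + 5 \left(1 + 10\right)\right)^{2} = \left(-42 + 5 \cdot 11\right)^{2} = \left(-42 + 55\right)^{2} = 13^{2} = 169$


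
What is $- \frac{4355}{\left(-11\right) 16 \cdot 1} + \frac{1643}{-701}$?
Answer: $\frac{2763687}{123376} \approx 22.401$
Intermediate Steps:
$- \frac{4355}{\left(-11\right) 16 \cdot 1} + \frac{1643}{-701} = - \frac{4355}{\left(-176\right) 1} + 1643 \left(- \frac{1}{701}\right) = - \frac{4355}{-176} - \frac{1643}{701} = \left(-4355\right) \left(- \frac{1}{176}\right) - \frac{1643}{701} = \frac{4355}{176} - \frac{1643}{701} = \frac{2763687}{123376}$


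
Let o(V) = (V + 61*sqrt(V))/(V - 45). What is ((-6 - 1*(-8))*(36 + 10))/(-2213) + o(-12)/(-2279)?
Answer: -3992544/95825113 + 122*I*sqrt(3)/129903 ≈ -0.041665 + 0.0016267*I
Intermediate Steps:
o(V) = (V + 61*sqrt(V))/(-45 + V)
((-6 - 1*(-8))*(36 + 10))/(-2213) + o(-12)/(-2279) = ((-6 - 1*(-8))*(36 + 10))/(-2213) + ((-12 + 61*sqrt(-12))/(-45 - 12))/(-2279) = ((-6 + 8)*46)*(-1/2213) + ((-12 + 61*(2*I*sqrt(3)))/(-57))*(-1/2279) = (2*46)*(-1/2213) - (-12 + 122*I*sqrt(3))/57*(-1/2279) = 92*(-1/2213) + (4/19 - 122*I*sqrt(3)/57)*(-1/2279) = -92/2213 + (-4/43301 + 122*I*sqrt(3)/129903) = -3992544/95825113 + 122*I*sqrt(3)/129903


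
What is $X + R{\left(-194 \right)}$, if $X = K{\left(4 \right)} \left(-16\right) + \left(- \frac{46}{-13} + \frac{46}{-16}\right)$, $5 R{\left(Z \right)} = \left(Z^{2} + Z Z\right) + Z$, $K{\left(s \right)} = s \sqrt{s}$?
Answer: $\frac{7741897}{520} \approx 14888.0$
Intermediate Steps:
$K{\left(s \right)} = s^{\frac{3}{2}}$
$R{\left(Z \right)} = \frac{Z}{5} + \frac{2 Z^{2}}{5}$ ($R{\left(Z \right)} = \frac{\left(Z^{2} + Z Z\right) + Z}{5} = \frac{\left(Z^{2} + Z^{2}\right) + Z}{5} = \frac{2 Z^{2} + Z}{5} = \frac{Z + 2 Z^{2}}{5} = \frac{Z}{5} + \frac{2 Z^{2}}{5}$)
$X = - \frac{13243}{104}$ ($X = 4^{\frac{3}{2}} \left(-16\right) + \left(- \frac{46}{-13} + \frac{46}{-16}\right) = 8 \left(-16\right) + \left(\left(-46\right) \left(- \frac{1}{13}\right) + 46 \left(- \frac{1}{16}\right)\right) = -128 + \left(\frac{46}{13} - \frac{23}{8}\right) = -128 + \frac{69}{104} = - \frac{13243}{104} \approx -127.34$)
$X + R{\left(-194 \right)} = - \frac{13243}{104} + \frac{1}{5} \left(-194\right) \left(1 + 2 \left(-194\right)\right) = - \frac{13243}{104} + \frac{1}{5} \left(-194\right) \left(1 - 388\right) = - \frac{13243}{104} + \frac{1}{5} \left(-194\right) \left(-387\right) = - \frac{13243}{104} + \frac{75078}{5} = \frac{7741897}{520}$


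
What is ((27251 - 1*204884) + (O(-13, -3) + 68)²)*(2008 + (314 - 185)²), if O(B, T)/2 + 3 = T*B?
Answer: -2947157417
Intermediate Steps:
O(B, T) = -6 + 2*B*T (O(B, T) = -6 + 2*(T*B) = -6 + 2*(B*T) = -6 + 2*B*T)
((27251 - 1*204884) + (O(-13, -3) + 68)²)*(2008 + (314 - 185)²) = ((27251 - 1*204884) + ((-6 + 2*(-13)*(-3)) + 68)²)*(2008 + (314 - 185)²) = ((27251 - 204884) + ((-6 + 78) + 68)²)*(2008 + 129²) = (-177633 + (72 + 68)²)*(2008 + 16641) = (-177633 + 140²)*18649 = (-177633 + 19600)*18649 = -158033*18649 = -2947157417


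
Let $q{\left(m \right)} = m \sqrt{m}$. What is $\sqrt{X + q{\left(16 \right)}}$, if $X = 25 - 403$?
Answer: $i \sqrt{314} \approx 17.72 i$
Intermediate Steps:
$q{\left(m \right)} = m^{\frac{3}{2}}$
$X = -378$ ($X = 25 - 403 = -378$)
$\sqrt{X + q{\left(16 \right)}} = \sqrt{-378 + 16^{\frac{3}{2}}} = \sqrt{-378 + 64} = \sqrt{-314} = i \sqrt{314}$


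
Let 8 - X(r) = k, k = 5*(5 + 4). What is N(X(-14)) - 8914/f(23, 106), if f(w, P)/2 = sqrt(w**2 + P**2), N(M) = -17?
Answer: -17 - 4457*sqrt(11765)/11765 ≈ -58.091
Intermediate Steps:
k = 45 (k = 5*9 = 45)
X(r) = -37 (X(r) = 8 - 1*45 = 8 - 45 = -37)
f(w, P) = 2*sqrt(P**2 + w**2) (f(w, P) = 2*sqrt(w**2 + P**2) = 2*sqrt(P**2 + w**2))
N(X(-14)) - 8914/f(23, 106) = -17 - 8914/(2*sqrt(106**2 + 23**2)) = -17 - 8914/(2*sqrt(11236 + 529)) = -17 - 8914/(2*sqrt(11765)) = -17 - 8914*sqrt(11765)/23530 = -17 - 4457*sqrt(11765)/11765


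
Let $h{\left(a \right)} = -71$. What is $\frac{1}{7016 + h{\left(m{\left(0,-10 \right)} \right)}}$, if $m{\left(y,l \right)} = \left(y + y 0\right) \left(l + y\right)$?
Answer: $\frac{1}{6945} \approx 0.00014399$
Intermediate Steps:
$m{\left(y,l \right)} = y \left(l + y\right)$ ($m{\left(y,l \right)} = \left(y + 0\right) \left(l + y\right) = y \left(l + y\right)$)
$\frac{1}{7016 + h{\left(m{\left(0,-10 \right)} \right)}} = \frac{1}{7016 - 71} = \frac{1}{6945}$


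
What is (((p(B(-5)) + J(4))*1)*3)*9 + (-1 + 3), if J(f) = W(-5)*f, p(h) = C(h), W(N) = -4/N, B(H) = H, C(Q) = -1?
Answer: 307/5 ≈ 61.400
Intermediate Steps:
p(h) = -1
J(f) = 4*f/5 (J(f) = (-4/(-5))*f = (-4*(-⅕))*f = 4*f/5)
(((p(B(-5)) + J(4))*1)*3)*9 + (-1 + 3) = (((-1 + (⅘)*4)*1)*3)*9 + (-1 + 3) = (((-1 + 16/5)*1)*3)*9 + 2 = (((11/5)*1)*3)*9 + 2 = ((11/5)*3)*9 + 2 = (33/5)*9 + 2 = 297/5 + 2 = 307/5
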